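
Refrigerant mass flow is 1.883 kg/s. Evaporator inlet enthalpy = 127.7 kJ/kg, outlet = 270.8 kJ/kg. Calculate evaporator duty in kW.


dh = 270.8 - 127.7 = 143.1 kJ/kg
Q_evap = m_dot * dh = 1.883 * 143.1
Q_evap = 269.46 kW

269.46


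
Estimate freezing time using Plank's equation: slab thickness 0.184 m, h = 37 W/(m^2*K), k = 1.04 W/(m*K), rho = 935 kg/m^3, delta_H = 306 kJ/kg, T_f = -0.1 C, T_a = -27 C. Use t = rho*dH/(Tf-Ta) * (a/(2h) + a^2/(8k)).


dT = -0.1 - (-27) = 26.9 K
term1 = a/(2h) = 0.184/(2*37) = 0.002486486486
term2 = a^2/(8k) = 0.184^2/(8*1.04) = 0.004069230769
t = rho*dH*1000/dT * (term1 + term2)
t = 935*306*1000/26.9 * (0.002486486486 + 0.004069230769)
t = 69727 s

69727


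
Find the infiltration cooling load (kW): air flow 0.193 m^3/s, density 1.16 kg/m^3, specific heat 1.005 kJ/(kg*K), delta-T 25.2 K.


Q = V_dot * rho * cp * dT
Q = 0.193 * 1.16 * 1.005 * 25.2
Q = 5.67 kW

5.67


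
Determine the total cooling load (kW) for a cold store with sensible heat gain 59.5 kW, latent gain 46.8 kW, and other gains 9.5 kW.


Q_total = Q_s + Q_l + Q_misc
Q_total = 59.5 + 46.8 + 9.5
Q_total = 115.8 kW

115.8


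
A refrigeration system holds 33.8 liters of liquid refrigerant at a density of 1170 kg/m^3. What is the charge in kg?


Charge = V * rho / 1000
Charge = 33.8 * 1170 / 1000
Charge = 39.55 kg

39.55


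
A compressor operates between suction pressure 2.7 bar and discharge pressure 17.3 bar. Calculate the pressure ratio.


PR = P_high / P_low
PR = 17.3 / 2.7
PR = 6.407

6.407


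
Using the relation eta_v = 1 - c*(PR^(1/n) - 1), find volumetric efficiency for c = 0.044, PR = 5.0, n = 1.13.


PR^(1/n) = 5.0^(1/1.13) = 4.15487082
eta_v = 1 - 0.044 * (4.15487082 - 1)
eta_v = 0.8612

0.8612


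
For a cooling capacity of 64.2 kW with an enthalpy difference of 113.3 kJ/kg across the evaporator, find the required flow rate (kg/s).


m_dot = Q / dh
m_dot = 64.2 / 113.3
m_dot = 0.5666 kg/s

0.5666


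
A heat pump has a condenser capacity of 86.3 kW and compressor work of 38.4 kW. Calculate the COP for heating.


COP_hp = Q_cond / W
COP_hp = 86.3 / 38.4
COP_hp = 2.247

2.247


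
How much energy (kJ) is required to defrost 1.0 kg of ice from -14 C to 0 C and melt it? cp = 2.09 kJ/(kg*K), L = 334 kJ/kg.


Sensible heat = cp * dT = 2.09 * 14 = 29.26 kJ/kg
Total per kg = 29.26 + 334 = 363.26 kJ/kg
Q = m * total = 1.0 * 363.26
Q = 363.3 kJ

363.3


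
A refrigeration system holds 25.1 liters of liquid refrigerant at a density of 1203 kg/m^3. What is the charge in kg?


Charge = V * rho / 1000
Charge = 25.1 * 1203 / 1000
Charge = 30.2 kg

30.2


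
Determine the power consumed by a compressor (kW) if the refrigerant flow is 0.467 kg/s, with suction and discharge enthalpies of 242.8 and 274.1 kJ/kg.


dh = 274.1 - 242.8 = 31.3 kJ/kg
W = m_dot * dh = 0.467 * 31.3 = 14.62 kW

14.62


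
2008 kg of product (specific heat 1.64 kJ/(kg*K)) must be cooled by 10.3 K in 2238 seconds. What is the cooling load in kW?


Q = m * cp * dT / t
Q = 2008 * 1.64 * 10.3 / 2238
Q = 15.156 kW

15.156


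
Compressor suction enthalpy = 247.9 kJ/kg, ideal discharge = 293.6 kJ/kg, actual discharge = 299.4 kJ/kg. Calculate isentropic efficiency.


dh_ideal = 293.6 - 247.9 = 45.7 kJ/kg
dh_actual = 299.4 - 247.9 = 51.5 kJ/kg
eta_s = dh_ideal / dh_actual = 45.7 / 51.5
eta_s = 0.8874

0.8874


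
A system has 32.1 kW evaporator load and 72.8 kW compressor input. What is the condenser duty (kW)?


Q_cond = Q_evap + W
Q_cond = 32.1 + 72.8
Q_cond = 104.9 kW

104.9


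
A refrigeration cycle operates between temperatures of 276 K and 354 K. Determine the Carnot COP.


dT = 354 - 276 = 78 K
COP_carnot = T_cold / dT = 276 / 78
COP_carnot = 3.538

3.538


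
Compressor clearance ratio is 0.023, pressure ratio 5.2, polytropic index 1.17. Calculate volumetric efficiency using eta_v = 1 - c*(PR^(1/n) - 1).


PR^(1/n) = 5.2^(1/1.17) = 4.09231137
eta_v = 1 - 0.023 * (4.09231137 - 1)
eta_v = 0.9289

0.9289


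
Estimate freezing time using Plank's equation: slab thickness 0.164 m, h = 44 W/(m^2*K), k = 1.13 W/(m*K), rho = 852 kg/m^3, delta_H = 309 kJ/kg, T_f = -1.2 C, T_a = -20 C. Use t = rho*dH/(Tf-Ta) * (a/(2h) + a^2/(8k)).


dT = -1.2 - (-20) = 18.8 K
term1 = a/(2h) = 0.164/(2*44) = 0.001863636364
term2 = a^2/(8k) = 0.164^2/(8*1.13) = 0.002975221239
t = rho*dH*1000/dT * (term1 + term2)
t = 852*309*1000/18.8 * (0.001863636364 + 0.002975221239)
t = 67762 s

67762


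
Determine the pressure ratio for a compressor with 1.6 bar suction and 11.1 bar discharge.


PR = P_high / P_low
PR = 11.1 / 1.6
PR = 6.938

6.938


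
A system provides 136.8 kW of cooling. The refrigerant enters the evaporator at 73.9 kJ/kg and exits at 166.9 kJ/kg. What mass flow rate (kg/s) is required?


dh = 166.9 - 73.9 = 93.0 kJ/kg
m_dot = Q / dh = 136.8 / 93.0 = 1.471 kg/s

1.471


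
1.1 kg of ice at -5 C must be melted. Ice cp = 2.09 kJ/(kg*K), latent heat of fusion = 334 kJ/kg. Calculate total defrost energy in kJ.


Sensible heat = cp * dT = 2.09 * 5 = 10.45 kJ/kg
Total per kg = 10.45 + 334 = 344.45 kJ/kg
Q = m * total = 1.1 * 344.45
Q = 378.9 kJ

378.9


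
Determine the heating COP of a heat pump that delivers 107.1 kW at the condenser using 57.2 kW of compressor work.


COP_hp = Q_cond / W
COP_hp = 107.1 / 57.2
COP_hp = 1.872

1.872


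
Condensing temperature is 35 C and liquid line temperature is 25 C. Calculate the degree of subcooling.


Subcooling = T_cond - T_liquid
Subcooling = 35 - 25
Subcooling = 10 K

10


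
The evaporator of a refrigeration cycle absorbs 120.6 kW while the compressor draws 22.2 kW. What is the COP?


COP = Q_evap / W
COP = 120.6 / 22.2
COP = 5.432

5.432


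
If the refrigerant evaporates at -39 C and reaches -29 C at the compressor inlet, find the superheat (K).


Superheat = T_suction - T_evap
Superheat = -29 - (-39)
Superheat = 10 K

10


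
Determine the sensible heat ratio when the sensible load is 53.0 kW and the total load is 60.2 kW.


SHR = Q_sensible / Q_total
SHR = 53.0 / 60.2
SHR = 0.88

0.88


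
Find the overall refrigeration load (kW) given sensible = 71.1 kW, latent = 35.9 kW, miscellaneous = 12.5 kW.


Q_total = Q_s + Q_l + Q_misc
Q_total = 71.1 + 35.9 + 12.5
Q_total = 119.5 kW

119.5


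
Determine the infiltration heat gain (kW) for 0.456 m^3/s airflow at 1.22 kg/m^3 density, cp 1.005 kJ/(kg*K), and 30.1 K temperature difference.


Q = V_dot * rho * cp * dT
Q = 0.456 * 1.22 * 1.005 * 30.1
Q = 16.829 kW

16.829


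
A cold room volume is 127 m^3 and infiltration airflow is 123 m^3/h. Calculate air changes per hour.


ACH = flow / volume
ACH = 123 / 127
ACH = 0.969

0.969


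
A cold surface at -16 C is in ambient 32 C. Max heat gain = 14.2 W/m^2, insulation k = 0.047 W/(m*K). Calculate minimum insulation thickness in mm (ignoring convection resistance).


dT = 32 - (-16) = 48 K
thickness = k * dT / q_max * 1000
thickness = 0.047 * 48 / 14.2 * 1000
thickness = 158.9 mm

158.9


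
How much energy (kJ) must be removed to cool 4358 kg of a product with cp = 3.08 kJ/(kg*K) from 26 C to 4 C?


dT = 26 - (4) = 22 K
Q = m * cp * dT = 4358 * 3.08 * 22
Q = 295298 kJ

295298


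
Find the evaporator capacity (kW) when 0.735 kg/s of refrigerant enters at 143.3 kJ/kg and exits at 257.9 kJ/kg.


dh = 257.9 - 143.3 = 114.6 kJ/kg
Q_evap = m_dot * dh = 0.735 * 114.6
Q_evap = 84.23 kW

84.23


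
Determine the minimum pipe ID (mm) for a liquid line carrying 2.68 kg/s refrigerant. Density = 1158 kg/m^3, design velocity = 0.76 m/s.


A = m_dot / (rho * v) = 2.68 / (1158 * 0.76) = 0.003045177711 m^2
d = sqrt(4*A/pi) * 1000
d = 62.3 mm

62.3


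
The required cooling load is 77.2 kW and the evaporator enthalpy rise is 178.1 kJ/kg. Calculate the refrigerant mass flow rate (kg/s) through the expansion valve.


m_dot = Q / dh
m_dot = 77.2 / 178.1
m_dot = 0.4335 kg/s

0.4335


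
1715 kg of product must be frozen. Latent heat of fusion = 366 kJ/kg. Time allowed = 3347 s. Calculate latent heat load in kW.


Q_lat = m * h_fg / t
Q_lat = 1715 * 366 / 3347
Q_lat = 187.54 kW

187.54


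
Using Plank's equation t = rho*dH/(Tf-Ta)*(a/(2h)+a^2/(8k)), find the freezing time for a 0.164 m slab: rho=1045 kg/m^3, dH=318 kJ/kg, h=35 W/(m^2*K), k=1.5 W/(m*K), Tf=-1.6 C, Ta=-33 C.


dT = -1.6 - (-33) = 31.4 K
term1 = a/(2h) = 0.164/(2*35) = 0.002342857143
term2 = a^2/(8k) = 0.164^2/(8*1.5) = 0.002241333333
t = rho*dH*1000/dT * (term1 + term2)
t = 1045*318*1000/31.4 * (0.002342857143 + 0.002241333333)
t = 48515 s

48515


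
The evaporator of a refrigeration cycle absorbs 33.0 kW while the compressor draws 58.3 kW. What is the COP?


COP = Q_evap / W
COP = 33.0 / 58.3
COP = 0.566

0.566


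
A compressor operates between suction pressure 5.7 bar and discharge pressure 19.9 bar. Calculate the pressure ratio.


PR = P_high / P_low
PR = 19.9 / 5.7
PR = 3.491

3.491


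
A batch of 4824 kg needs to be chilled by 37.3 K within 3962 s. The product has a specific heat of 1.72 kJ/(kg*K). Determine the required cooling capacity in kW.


Q = m * cp * dT / t
Q = 4824 * 1.72 * 37.3 / 3962
Q = 78.114 kW

78.114


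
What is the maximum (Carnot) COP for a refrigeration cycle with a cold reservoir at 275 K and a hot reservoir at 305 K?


dT = 305 - 275 = 30 K
COP_carnot = T_cold / dT = 275 / 30
COP_carnot = 9.167

9.167


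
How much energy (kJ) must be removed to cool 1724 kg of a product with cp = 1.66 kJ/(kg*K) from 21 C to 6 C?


dT = 21 - (6) = 15 K
Q = m * cp * dT = 1724 * 1.66 * 15
Q = 42928 kJ

42928


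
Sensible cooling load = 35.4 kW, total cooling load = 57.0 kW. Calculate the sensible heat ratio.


SHR = Q_sensible / Q_total
SHR = 35.4 / 57.0
SHR = 0.621

0.621


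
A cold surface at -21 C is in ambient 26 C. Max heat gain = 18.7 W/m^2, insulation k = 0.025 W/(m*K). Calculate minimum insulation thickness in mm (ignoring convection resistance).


dT = 26 - (-21) = 47 K
thickness = k * dT / q_max * 1000
thickness = 0.025 * 47 / 18.7 * 1000
thickness = 62.8 mm

62.8


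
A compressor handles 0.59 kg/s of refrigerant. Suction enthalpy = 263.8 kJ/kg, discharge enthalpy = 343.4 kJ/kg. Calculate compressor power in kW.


dh = 343.4 - 263.8 = 79.6 kJ/kg
W = m_dot * dh = 0.59 * 79.6 = 46.96 kW

46.96


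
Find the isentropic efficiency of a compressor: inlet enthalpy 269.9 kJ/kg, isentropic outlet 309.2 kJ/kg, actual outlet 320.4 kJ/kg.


dh_ideal = 309.2 - 269.9 = 39.3 kJ/kg
dh_actual = 320.4 - 269.9 = 50.5 kJ/kg
eta_s = dh_ideal / dh_actual = 39.3 / 50.5
eta_s = 0.7782

0.7782


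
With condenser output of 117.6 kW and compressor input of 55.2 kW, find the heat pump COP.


COP_hp = Q_cond / W
COP_hp = 117.6 / 55.2
COP_hp = 2.13

2.13


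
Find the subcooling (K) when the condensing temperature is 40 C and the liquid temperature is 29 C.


Subcooling = T_cond - T_liquid
Subcooling = 40 - 29
Subcooling = 11 K

11


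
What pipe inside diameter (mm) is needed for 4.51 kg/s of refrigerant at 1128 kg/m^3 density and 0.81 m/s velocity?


A = m_dot / (rho * v) = 4.51 / (1128 * 0.81) = 0.004936082655 m^2
d = sqrt(4*A/pi) * 1000
d = 79.3 mm

79.3


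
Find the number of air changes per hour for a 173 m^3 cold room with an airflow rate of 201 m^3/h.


ACH = flow / volume
ACH = 201 / 173
ACH = 1.162

1.162


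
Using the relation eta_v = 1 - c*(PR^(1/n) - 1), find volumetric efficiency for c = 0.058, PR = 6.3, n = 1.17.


PR^(1/n) = 6.3^(1/1.17) = 4.8216652
eta_v = 1 - 0.058 * (4.8216652 - 1)
eta_v = 0.7783

0.7783


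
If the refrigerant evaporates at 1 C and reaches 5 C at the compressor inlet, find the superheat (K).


Superheat = T_suction - T_evap
Superheat = 5 - (1)
Superheat = 4 K

4


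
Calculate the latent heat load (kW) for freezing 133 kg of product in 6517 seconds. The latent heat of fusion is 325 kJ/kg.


Q_lat = m * h_fg / t
Q_lat = 133 * 325 / 6517
Q_lat = 6.63 kW

6.63


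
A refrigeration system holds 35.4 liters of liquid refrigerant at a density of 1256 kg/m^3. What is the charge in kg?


Charge = V * rho / 1000
Charge = 35.4 * 1256 / 1000
Charge = 44.46 kg

44.46


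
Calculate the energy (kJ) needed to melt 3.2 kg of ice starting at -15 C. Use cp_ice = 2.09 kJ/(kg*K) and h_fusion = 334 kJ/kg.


Sensible heat = cp * dT = 2.09 * 15 = 31.35 kJ/kg
Total per kg = 31.35 + 334 = 365.35 kJ/kg
Q = m * total = 3.2 * 365.35
Q = 1169.1 kJ

1169.1


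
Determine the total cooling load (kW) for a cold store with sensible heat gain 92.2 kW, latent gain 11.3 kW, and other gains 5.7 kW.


Q_total = Q_s + Q_l + Q_misc
Q_total = 92.2 + 11.3 + 5.7
Q_total = 109.2 kW

109.2


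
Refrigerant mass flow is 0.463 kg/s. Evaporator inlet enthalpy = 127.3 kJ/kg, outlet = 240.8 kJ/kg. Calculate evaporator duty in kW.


dh = 240.8 - 127.3 = 113.5 kJ/kg
Q_evap = m_dot * dh = 0.463 * 113.5
Q_evap = 52.55 kW

52.55


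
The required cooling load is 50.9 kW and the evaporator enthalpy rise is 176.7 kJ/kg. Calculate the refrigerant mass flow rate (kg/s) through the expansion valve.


m_dot = Q / dh
m_dot = 50.9 / 176.7
m_dot = 0.2881 kg/s

0.2881


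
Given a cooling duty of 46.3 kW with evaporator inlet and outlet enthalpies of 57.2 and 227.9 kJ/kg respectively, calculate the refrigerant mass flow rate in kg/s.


dh = 227.9 - 57.2 = 170.7 kJ/kg
m_dot = Q / dh = 46.3 / 170.7 = 0.2712 kg/s

0.2712


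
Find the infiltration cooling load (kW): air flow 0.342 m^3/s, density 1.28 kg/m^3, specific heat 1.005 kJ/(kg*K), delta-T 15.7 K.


Q = V_dot * rho * cp * dT
Q = 0.342 * 1.28 * 1.005 * 15.7
Q = 6.907 kW

6.907


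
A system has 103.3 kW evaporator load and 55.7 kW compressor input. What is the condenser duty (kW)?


Q_cond = Q_evap + W
Q_cond = 103.3 + 55.7
Q_cond = 159.0 kW

159.0


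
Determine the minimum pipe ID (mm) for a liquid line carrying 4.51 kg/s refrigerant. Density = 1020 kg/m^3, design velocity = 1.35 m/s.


A = m_dot / (rho * v) = 4.51 / (1020 * 1.35) = 0.00327523602 m^2
d = sqrt(4*A/pi) * 1000
d = 64.6 mm

64.6


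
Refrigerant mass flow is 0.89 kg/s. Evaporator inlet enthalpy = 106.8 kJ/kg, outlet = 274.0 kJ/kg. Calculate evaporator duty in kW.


dh = 274.0 - 106.8 = 167.2 kJ/kg
Q_evap = m_dot * dh = 0.89 * 167.2
Q_evap = 148.81 kW

148.81


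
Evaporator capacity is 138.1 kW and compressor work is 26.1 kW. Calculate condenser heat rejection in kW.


Q_cond = Q_evap + W
Q_cond = 138.1 + 26.1
Q_cond = 164.2 kW

164.2


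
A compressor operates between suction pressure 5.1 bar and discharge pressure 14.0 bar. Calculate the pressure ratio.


PR = P_high / P_low
PR = 14.0 / 5.1
PR = 2.745

2.745


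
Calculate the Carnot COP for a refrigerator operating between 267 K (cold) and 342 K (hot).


dT = 342 - 267 = 75 K
COP_carnot = T_cold / dT = 267 / 75
COP_carnot = 3.56

3.56


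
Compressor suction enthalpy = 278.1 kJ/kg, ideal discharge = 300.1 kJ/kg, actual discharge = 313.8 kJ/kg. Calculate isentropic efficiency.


dh_ideal = 300.1 - 278.1 = 22.0 kJ/kg
dh_actual = 313.8 - 278.1 = 35.7 kJ/kg
eta_s = dh_ideal / dh_actual = 22.0 / 35.7
eta_s = 0.6162

0.6162


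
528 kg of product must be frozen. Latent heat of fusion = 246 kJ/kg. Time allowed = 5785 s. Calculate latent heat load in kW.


Q_lat = m * h_fg / t
Q_lat = 528 * 246 / 5785
Q_lat = 22.45 kW

22.45


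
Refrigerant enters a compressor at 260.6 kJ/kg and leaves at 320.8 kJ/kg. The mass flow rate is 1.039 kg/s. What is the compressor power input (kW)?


dh = 320.8 - 260.6 = 60.2 kJ/kg
W = m_dot * dh = 1.039 * 60.2 = 62.55 kW

62.55


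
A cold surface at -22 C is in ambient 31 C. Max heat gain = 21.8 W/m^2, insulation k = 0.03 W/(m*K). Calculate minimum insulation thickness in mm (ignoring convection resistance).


dT = 31 - (-22) = 53 K
thickness = k * dT / q_max * 1000
thickness = 0.03 * 53 / 21.8 * 1000
thickness = 72.9 mm

72.9


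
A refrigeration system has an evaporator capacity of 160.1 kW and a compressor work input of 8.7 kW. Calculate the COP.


COP = Q_evap / W
COP = 160.1 / 8.7
COP = 18.402

18.402


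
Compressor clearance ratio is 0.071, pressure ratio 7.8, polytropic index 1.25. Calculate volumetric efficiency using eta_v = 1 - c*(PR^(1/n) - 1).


PR^(1/n) = 7.8^(1/1.25) = 5.17220443
eta_v = 1 - 0.071 * (5.17220443 - 1)
eta_v = 0.7038

0.7038


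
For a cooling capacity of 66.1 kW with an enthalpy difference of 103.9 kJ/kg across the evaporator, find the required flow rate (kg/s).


m_dot = Q / dh
m_dot = 66.1 / 103.9
m_dot = 0.6362 kg/s

0.6362


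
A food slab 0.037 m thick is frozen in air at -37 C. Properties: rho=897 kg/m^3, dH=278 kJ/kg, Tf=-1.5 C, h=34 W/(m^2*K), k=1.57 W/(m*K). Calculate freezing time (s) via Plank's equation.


dT = -1.5 - (-37) = 35.5 K
term1 = a/(2h) = 0.037/(2*34) = 0.0005441176471
term2 = a^2/(8k) = 0.037^2/(8*1.57) = 0.0001089968153
t = rho*dH*1000/dT * (term1 + term2)
t = 897*278*1000/35.5 * (0.0005441176471 + 0.0001089968153)
t = 4588 s

4588


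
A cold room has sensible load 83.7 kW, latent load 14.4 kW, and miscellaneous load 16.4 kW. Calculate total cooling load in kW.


Q_total = Q_s + Q_l + Q_misc
Q_total = 83.7 + 14.4 + 16.4
Q_total = 114.5 kW

114.5


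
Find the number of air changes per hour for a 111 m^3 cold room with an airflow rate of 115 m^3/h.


ACH = flow / volume
ACH = 115 / 111
ACH = 1.036

1.036


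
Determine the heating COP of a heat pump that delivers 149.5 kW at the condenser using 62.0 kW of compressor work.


COP_hp = Q_cond / W
COP_hp = 149.5 / 62.0
COP_hp = 2.411

2.411


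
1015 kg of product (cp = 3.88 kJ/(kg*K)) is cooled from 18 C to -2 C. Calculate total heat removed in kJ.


dT = 18 - (-2) = 20 K
Q = m * cp * dT = 1015 * 3.88 * 20
Q = 78764 kJ

78764


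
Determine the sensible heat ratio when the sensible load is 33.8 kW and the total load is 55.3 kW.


SHR = Q_sensible / Q_total
SHR = 33.8 / 55.3
SHR = 0.611

0.611


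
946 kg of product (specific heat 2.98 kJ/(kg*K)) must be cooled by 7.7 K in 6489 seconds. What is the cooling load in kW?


Q = m * cp * dT / t
Q = 946 * 2.98 * 7.7 / 6489
Q = 3.345 kW

3.345


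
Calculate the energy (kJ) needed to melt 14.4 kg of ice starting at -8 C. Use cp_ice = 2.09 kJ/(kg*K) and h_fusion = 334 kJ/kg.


Sensible heat = cp * dT = 2.09 * 8 = 16.72 kJ/kg
Total per kg = 16.72 + 334 = 350.72 kJ/kg
Q = m * total = 14.4 * 350.72
Q = 5050.4 kJ

5050.4


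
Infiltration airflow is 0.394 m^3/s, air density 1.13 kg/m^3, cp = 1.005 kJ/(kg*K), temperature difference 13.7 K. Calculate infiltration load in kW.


Q = V_dot * rho * cp * dT
Q = 0.394 * 1.13 * 1.005 * 13.7
Q = 6.13 kW

6.13


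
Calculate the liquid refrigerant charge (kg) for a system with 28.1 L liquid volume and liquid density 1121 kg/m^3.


Charge = V * rho / 1000
Charge = 28.1 * 1121 / 1000
Charge = 31.5 kg

31.5


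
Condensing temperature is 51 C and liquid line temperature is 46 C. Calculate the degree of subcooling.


Subcooling = T_cond - T_liquid
Subcooling = 51 - 46
Subcooling = 5 K

5


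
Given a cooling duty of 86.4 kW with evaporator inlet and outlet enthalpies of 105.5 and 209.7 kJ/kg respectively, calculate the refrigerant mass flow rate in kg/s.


dh = 209.7 - 105.5 = 104.2 kJ/kg
m_dot = Q / dh = 86.4 / 104.2 = 0.8292 kg/s

0.8292


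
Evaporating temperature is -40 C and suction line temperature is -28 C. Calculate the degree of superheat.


Superheat = T_suction - T_evap
Superheat = -28 - (-40)
Superheat = 12 K

12


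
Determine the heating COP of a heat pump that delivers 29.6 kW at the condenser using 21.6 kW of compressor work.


COP_hp = Q_cond / W
COP_hp = 29.6 / 21.6
COP_hp = 1.37

1.37


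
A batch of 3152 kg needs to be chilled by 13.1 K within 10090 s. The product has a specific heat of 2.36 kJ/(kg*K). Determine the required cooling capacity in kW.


Q = m * cp * dT / t
Q = 3152 * 2.36 * 13.1 / 10090
Q = 9.658 kW

9.658


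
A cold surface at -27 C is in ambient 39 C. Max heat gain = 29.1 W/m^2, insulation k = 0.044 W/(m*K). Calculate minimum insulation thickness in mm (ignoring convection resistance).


dT = 39 - (-27) = 66 K
thickness = k * dT / q_max * 1000
thickness = 0.044 * 66 / 29.1 * 1000
thickness = 99.8 mm

99.8


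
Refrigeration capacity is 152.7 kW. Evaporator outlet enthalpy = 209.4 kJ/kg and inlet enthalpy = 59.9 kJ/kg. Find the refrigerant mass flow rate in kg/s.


dh = 209.4 - 59.9 = 149.5 kJ/kg
m_dot = Q / dh = 152.7 / 149.5 = 1.0214 kg/s

1.0214


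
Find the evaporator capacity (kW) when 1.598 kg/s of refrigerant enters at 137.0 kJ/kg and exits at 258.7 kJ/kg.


dh = 258.7 - 137.0 = 121.7 kJ/kg
Q_evap = m_dot * dh = 1.598 * 121.7
Q_evap = 194.48 kW

194.48


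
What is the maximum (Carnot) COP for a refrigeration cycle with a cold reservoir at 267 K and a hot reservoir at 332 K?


dT = 332 - 267 = 65 K
COP_carnot = T_cold / dT = 267 / 65
COP_carnot = 4.108

4.108


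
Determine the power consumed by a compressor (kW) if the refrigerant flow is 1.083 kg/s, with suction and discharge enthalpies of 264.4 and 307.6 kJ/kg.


dh = 307.6 - 264.4 = 43.2 kJ/kg
W = m_dot * dh = 1.083 * 43.2 = 46.79 kW

46.79


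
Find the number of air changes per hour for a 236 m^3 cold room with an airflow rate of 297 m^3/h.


ACH = flow / volume
ACH = 297 / 236
ACH = 1.258

1.258


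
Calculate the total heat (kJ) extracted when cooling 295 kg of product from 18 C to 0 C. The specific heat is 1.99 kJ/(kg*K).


dT = 18 - (0) = 18 K
Q = m * cp * dT = 295 * 1.99 * 18
Q = 10567 kJ

10567


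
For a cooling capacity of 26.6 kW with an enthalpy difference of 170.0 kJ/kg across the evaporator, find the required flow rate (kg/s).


m_dot = Q / dh
m_dot = 26.6 / 170.0
m_dot = 0.1565 kg/s

0.1565


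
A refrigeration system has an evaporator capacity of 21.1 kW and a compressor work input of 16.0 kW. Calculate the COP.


COP = Q_evap / W
COP = 21.1 / 16.0
COP = 1.319

1.319


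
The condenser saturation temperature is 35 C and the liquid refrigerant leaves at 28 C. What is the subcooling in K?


Subcooling = T_cond - T_liquid
Subcooling = 35 - 28
Subcooling = 7 K

7


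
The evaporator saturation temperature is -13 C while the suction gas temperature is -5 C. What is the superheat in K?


Superheat = T_suction - T_evap
Superheat = -5 - (-13)
Superheat = 8 K

8


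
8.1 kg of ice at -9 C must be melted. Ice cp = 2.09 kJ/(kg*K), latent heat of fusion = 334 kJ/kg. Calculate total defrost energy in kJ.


Sensible heat = cp * dT = 2.09 * 9 = 18.81 kJ/kg
Total per kg = 18.81 + 334 = 352.81 kJ/kg
Q = m * total = 8.1 * 352.81
Q = 2857.8 kJ

2857.8


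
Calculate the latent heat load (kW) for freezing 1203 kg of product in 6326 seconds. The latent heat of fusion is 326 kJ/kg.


Q_lat = m * h_fg / t
Q_lat = 1203 * 326 / 6326
Q_lat = 61.99 kW

61.99


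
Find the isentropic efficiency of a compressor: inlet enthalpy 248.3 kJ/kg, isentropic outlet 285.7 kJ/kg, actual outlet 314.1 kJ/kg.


dh_ideal = 285.7 - 248.3 = 37.4 kJ/kg
dh_actual = 314.1 - 248.3 = 65.8 kJ/kg
eta_s = dh_ideal / dh_actual = 37.4 / 65.8
eta_s = 0.5684

0.5684


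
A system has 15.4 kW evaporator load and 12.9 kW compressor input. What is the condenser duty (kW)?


Q_cond = Q_evap + W
Q_cond = 15.4 + 12.9
Q_cond = 28.3 kW

28.3


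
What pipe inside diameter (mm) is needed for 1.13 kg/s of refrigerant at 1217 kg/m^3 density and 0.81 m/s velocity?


A = m_dot / (rho * v) = 1.13 / (1217 * 0.81) = 0.00114631202 m^2
d = sqrt(4*A/pi) * 1000
d = 38.2 mm

38.2


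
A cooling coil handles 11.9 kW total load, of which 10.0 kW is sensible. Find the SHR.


SHR = Q_sensible / Q_total
SHR = 10.0 / 11.9
SHR = 0.84

0.84


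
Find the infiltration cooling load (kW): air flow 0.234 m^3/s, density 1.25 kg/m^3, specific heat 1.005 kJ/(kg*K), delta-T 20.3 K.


Q = V_dot * rho * cp * dT
Q = 0.234 * 1.25 * 1.005 * 20.3
Q = 5.967 kW

5.967


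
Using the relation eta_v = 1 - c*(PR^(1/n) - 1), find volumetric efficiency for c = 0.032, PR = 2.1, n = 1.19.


PR^(1/n) = 2.1^(1/1.19) = 1.86540234
eta_v = 1 - 0.032 * (1.86540234 - 1)
eta_v = 0.9723

0.9723


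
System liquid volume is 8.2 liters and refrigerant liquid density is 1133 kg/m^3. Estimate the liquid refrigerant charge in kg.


Charge = V * rho / 1000
Charge = 8.2 * 1133 / 1000
Charge = 9.29 kg

9.29


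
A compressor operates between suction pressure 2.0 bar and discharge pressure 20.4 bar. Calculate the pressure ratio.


PR = P_high / P_low
PR = 20.4 / 2.0
PR = 10.2

10.2


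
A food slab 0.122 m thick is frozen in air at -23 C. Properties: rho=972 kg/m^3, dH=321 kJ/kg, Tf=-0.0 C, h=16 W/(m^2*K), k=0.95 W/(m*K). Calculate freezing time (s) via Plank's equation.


dT = -0.0 - (-23) = 23.0 K
term1 = a/(2h) = 0.122/(2*16) = 0.0038125
term2 = a^2/(8k) = 0.122^2/(8*0.95) = 0.001958421053
t = rho*dH*1000/dT * (term1 + term2)
t = 972*321*1000/23.0 * (0.0038125 + 0.001958421053)
t = 78287 s

78287


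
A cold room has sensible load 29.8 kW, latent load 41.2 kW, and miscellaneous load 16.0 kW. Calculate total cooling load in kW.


Q_total = Q_s + Q_l + Q_misc
Q_total = 29.8 + 41.2 + 16.0
Q_total = 87.0 kW

87.0


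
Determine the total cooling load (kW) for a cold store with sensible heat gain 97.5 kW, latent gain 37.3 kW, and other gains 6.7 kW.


Q_total = Q_s + Q_l + Q_misc
Q_total = 97.5 + 37.3 + 6.7
Q_total = 141.5 kW

141.5


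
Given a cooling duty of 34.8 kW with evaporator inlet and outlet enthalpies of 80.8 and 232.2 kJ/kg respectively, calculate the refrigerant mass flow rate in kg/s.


dh = 232.2 - 80.8 = 151.4 kJ/kg
m_dot = Q / dh = 34.8 / 151.4 = 0.2299 kg/s

0.2299


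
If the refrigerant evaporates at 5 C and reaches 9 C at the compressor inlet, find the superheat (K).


Superheat = T_suction - T_evap
Superheat = 9 - (5)
Superheat = 4 K

4


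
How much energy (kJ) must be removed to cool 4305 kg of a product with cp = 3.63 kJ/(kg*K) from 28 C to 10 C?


dT = 28 - (10) = 18 K
Q = m * cp * dT = 4305 * 3.63 * 18
Q = 281289 kJ

281289


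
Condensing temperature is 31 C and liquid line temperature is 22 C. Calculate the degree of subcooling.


Subcooling = T_cond - T_liquid
Subcooling = 31 - 22
Subcooling = 9 K

9


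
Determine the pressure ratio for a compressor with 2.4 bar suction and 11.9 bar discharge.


PR = P_high / P_low
PR = 11.9 / 2.4
PR = 4.958

4.958


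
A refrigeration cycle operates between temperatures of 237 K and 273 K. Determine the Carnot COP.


dT = 273 - 237 = 36 K
COP_carnot = T_cold / dT = 237 / 36
COP_carnot = 6.583

6.583


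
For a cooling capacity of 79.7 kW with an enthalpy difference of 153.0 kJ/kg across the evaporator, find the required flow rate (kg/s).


m_dot = Q / dh
m_dot = 79.7 / 153.0
m_dot = 0.5209 kg/s

0.5209


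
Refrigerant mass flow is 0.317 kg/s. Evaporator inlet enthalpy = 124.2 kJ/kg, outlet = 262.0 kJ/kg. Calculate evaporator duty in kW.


dh = 262.0 - 124.2 = 137.8 kJ/kg
Q_evap = m_dot * dh = 0.317 * 137.8
Q_evap = 43.68 kW

43.68


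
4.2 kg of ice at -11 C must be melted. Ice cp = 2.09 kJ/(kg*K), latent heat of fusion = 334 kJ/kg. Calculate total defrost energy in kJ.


Sensible heat = cp * dT = 2.09 * 11 = 22.99 kJ/kg
Total per kg = 22.99 + 334 = 356.99 kJ/kg
Q = m * total = 4.2 * 356.99
Q = 1499.4 kJ

1499.4


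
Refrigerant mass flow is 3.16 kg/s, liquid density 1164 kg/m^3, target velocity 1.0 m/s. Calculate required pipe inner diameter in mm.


A = m_dot / (rho * v) = 3.16 / (1164 * 1.0) = 0.002714776632 m^2
d = sqrt(4*A/pi) * 1000
d = 58.8 mm

58.8


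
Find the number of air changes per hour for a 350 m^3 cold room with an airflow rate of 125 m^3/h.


ACH = flow / volume
ACH = 125 / 350
ACH = 0.357

0.357


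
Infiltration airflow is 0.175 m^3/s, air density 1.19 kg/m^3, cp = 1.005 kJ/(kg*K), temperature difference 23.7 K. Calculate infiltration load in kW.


Q = V_dot * rho * cp * dT
Q = 0.175 * 1.19 * 1.005 * 23.7
Q = 4.96 kW

4.96


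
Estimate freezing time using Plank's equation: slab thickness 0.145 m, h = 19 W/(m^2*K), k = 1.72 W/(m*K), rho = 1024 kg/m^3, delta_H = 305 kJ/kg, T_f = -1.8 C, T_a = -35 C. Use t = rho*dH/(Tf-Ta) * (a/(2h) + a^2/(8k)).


dT = -1.8 - (-35) = 33.2 K
term1 = a/(2h) = 0.145/(2*19) = 0.003815789474
term2 = a^2/(8k) = 0.145^2/(8*1.72) = 0.001527979651
t = rho*dH*1000/dT * (term1 + term2)
t = 1024*305*1000/33.2 * (0.003815789474 + 0.001527979651)
t = 50270 s

50270


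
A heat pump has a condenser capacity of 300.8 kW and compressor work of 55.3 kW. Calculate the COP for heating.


COP_hp = Q_cond / W
COP_hp = 300.8 / 55.3
COP_hp = 5.439

5.439


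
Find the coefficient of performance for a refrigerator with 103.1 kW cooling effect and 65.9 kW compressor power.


COP = Q_evap / W
COP = 103.1 / 65.9
COP = 1.564

1.564


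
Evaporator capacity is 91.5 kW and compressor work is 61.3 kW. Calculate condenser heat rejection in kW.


Q_cond = Q_evap + W
Q_cond = 91.5 + 61.3
Q_cond = 152.8 kW

152.8


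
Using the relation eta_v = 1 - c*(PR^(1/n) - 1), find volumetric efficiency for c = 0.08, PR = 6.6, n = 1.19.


PR^(1/n) = 6.6^(1/1.19) = 4.88306362
eta_v = 1 - 0.08 * (4.88306362 - 1)
eta_v = 0.6894

0.6894


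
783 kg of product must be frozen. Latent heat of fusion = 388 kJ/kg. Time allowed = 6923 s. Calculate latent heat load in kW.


Q_lat = m * h_fg / t
Q_lat = 783 * 388 / 6923
Q_lat = 43.88 kW

43.88


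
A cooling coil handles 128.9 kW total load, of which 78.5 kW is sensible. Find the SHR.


SHR = Q_sensible / Q_total
SHR = 78.5 / 128.9
SHR = 0.609

0.609


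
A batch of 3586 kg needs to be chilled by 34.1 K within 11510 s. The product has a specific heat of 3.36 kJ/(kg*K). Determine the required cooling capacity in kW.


Q = m * cp * dT / t
Q = 3586 * 3.36 * 34.1 / 11510
Q = 35.697 kW

35.697


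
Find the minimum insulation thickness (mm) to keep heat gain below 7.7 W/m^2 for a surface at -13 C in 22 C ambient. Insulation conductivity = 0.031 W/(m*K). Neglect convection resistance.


dT = 22 - (-13) = 35 K
thickness = k * dT / q_max * 1000
thickness = 0.031 * 35 / 7.7 * 1000
thickness = 140.9 mm

140.9


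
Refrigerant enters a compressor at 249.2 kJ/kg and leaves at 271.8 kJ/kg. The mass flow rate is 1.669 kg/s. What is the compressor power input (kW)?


dh = 271.8 - 249.2 = 22.6 kJ/kg
W = m_dot * dh = 1.669 * 22.6 = 37.72 kW

37.72


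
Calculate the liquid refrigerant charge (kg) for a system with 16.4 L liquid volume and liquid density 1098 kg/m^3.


Charge = V * rho / 1000
Charge = 16.4 * 1098 / 1000
Charge = 18.01 kg

18.01


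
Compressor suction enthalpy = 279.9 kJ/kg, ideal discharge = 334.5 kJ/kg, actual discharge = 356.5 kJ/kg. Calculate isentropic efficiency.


dh_ideal = 334.5 - 279.9 = 54.6 kJ/kg
dh_actual = 356.5 - 279.9 = 76.6 kJ/kg
eta_s = dh_ideal / dh_actual = 54.6 / 76.6
eta_s = 0.7128

0.7128


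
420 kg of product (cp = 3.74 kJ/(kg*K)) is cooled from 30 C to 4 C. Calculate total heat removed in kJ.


dT = 30 - (4) = 26 K
Q = m * cp * dT = 420 * 3.74 * 26
Q = 40841 kJ

40841


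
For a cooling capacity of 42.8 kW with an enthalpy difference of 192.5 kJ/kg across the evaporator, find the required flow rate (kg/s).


m_dot = Q / dh
m_dot = 42.8 / 192.5
m_dot = 0.2223 kg/s

0.2223


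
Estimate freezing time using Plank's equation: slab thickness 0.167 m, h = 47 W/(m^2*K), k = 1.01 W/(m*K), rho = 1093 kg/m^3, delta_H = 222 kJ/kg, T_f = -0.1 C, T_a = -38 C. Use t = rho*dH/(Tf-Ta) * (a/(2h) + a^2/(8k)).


dT = -0.1 - (-38) = 37.9 K
term1 = a/(2h) = 0.167/(2*47) = 0.001776595745
term2 = a^2/(8k) = 0.167^2/(8*1.01) = 0.003451608911
t = rho*dH*1000/dT * (term1 + term2)
t = 1093*222*1000/37.9 * (0.001776595745 + 0.003451608911)
t = 33472 s

33472


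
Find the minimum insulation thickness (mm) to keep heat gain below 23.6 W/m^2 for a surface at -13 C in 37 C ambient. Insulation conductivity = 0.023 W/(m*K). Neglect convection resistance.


dT = 37 - (-13) = 50 K
thickness = k * dT / q_max * 1000
thickness = 0.023 * 50 / 23.6 * 1000
thickness = 48.7 mm

48.7


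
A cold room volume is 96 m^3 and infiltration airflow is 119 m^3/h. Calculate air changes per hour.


ACH = flow / volume
ACH = 119 / 96
ACH = 1.24

1.24


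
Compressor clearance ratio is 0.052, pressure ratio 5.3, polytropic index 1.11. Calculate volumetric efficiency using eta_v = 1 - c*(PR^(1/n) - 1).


PR^(1/n) = 5.3^(1/1.11) = 4.49263135
eta_v = 1 - 0.052 * (4.49263135 - 1)
eta_v = 0.8184

0.8184


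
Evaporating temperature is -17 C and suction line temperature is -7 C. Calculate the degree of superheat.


Superheat = T_suction - T_evap
Superheat = -7 - (-17)
Superheat = 10 K

10


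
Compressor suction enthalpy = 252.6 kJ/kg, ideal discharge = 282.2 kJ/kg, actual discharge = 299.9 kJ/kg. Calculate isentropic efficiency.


dh_ideal = 282.2 - 252.6 = 29.6 kJ/kg
dh_actual = 299.9 - 252.6 = 47.3 kJ/kg
eta_s = dh_ideal / dh_actual = 29.6 / 47.3
eta_s = 0.6258

0.6258


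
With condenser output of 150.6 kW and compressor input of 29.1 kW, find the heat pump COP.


COP_hp = Q_cond / W
COP_hp = 150.6 / 29.1
COP_hp = 5.175

5.175


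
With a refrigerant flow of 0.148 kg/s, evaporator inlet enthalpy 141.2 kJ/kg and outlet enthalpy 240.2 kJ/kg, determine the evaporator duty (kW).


dh = 240.2 - 141.2 = 99.0 kJ/kg
Q_evap = m_dot * dh = 0.148 * 99.0
Q_evap = 14.65 kW

14.65


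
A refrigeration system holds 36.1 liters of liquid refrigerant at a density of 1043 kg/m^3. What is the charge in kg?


Charge = V * rho / 1000
Charge = 36.1 * 1043 / 1000
Charge = 37.65 kg

37.65


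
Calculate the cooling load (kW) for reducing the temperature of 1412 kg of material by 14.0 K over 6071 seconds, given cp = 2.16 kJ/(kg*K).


Q = m * cp * dT / t
Q = 1412 * 2.16 * 14.0 / 6071
Q = 7.033 kW

7.033


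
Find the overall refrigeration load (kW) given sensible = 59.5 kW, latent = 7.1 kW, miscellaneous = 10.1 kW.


Q_total = Q_s + Q_l + Q_misc
Q_total = 59.5 + 7.1 + 10.1
Q_total = 76.7 kW

76.7


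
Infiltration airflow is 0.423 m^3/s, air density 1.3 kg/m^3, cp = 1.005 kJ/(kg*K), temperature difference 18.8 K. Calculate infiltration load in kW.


Q = V_dot * rho * cp * dT
Q = 0.423 * 1.3 * 1.005 * 18.8
Q = 10.39 kW

10.39


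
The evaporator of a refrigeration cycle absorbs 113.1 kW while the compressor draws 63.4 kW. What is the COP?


COP = Q_evap / W
COP = 113.1 / 63.4
COP = 1.784

1.784


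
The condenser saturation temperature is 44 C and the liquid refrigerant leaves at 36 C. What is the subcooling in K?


Subcooling = T_cond - T_liquid
Subcooling = 44 - 36
Subcooling = 8 K

8


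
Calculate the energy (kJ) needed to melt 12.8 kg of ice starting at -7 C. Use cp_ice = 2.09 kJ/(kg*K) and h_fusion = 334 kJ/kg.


Sensible heat = cp * dT = 2.09 * 7 = 14.63 kJ/kg
Total per kg = 14.63 + 334 = 348.63 kJ/kg
Q = m * total = 12.8 * 348.63
Q = 4462.5 kJ

4462.5


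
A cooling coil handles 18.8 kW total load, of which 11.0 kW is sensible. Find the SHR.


SHR = Q_sensible / Q_total
SHR = 11.0 / 18.8
SHR = 0.585

0.585


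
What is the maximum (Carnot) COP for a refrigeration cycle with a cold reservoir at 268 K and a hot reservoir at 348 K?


dT = 348 - 268 = 80 K
COP_carnot = T_cold / dT = 268 / 80
COP_carnot = 3.35

3.35


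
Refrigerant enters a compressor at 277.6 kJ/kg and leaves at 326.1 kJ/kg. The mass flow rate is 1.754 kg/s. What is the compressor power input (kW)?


dh = 326.1 - 277.6 = 48.5 kJ/kg
W = m_dot * dh = 1.754 * 48.5 = 85.07 kW

85.07


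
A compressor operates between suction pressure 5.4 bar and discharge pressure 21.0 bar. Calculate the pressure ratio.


PR = P_high / P_low
PR = 21.0 / 5.4
PR = 3.889

3.889


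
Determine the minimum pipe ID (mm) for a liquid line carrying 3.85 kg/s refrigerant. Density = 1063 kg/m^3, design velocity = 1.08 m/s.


A = m_dot / (rho * v) = 3.85 / (1063 * 1.08) = 0.003353541688 m^2
d = sqrt(4*A/pi) * 1000
d = 65.3 mm

65.3


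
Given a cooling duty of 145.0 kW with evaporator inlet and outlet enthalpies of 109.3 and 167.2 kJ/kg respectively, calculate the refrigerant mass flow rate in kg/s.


dh = 167.2 - 109.3 = 57.9 kJ/kg
m_dot = Q / dh = 145.0 / 57.9 = 2.5043 kg/s

2.5043


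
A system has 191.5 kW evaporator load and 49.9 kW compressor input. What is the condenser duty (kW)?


Q_cond = Q_evap + W
Q_cond = 191.5 + 49.9
Q_cond = 241.4 kW

241.4


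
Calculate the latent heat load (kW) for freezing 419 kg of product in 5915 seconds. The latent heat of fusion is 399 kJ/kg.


Q_lat = m * h_fg / t
Q_lat = 419 * 399 / 5915
Q_lat = 28.26 kW

28.26


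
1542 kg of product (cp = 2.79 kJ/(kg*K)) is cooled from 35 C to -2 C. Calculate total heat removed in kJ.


dT = 35 - (-2) = 37 K
Q = m * cp * dT = 1542 * 2.79 * 37
Q = 159181 kJ

159181


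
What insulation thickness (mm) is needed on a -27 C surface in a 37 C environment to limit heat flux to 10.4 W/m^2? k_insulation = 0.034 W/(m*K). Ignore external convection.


dT = 37 - (-27) = 64 K
thickness = k * dT / q_max * 1000
thickness = 0.034 * 64 / 10.4 * 1000
thickness = 209.2 mm

209.2


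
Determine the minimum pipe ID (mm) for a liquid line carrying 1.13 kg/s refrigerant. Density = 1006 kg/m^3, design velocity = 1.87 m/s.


A = m_dot / (rho * v) = 1.13 / (1006 * 1.87) = 0.0006006740307 m^2
d = sqrt(4*A/pi) * 1000
d = 27.7 mm

27.7


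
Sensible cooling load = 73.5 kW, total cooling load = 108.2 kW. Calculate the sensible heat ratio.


SHR = Q_sensible / Q_total
SHR = 73.5 / 108.2
SHR = 0.679

0.679


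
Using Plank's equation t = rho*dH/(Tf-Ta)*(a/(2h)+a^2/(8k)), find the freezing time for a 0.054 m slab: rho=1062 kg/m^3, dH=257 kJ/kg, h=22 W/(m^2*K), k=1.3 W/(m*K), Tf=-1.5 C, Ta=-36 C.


dT = -1.5 - (-36) = 34.5 K
term1 = a/(2h) = 0.054/(2*22) = 0.001227272727
term2 = a^2/(8k) = 0.054^2/(8*1.3) = 0.0002803846154
t = rho*dH*1000/dT * (term1 + term2)
t = 1062*257*1000/34.5 * (0.001227272727 + 0.0002803846154)
t = 11927 s

11927


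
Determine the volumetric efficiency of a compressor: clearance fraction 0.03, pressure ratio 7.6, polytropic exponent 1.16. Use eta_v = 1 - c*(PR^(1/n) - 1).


PR^(1/n) = 7.6^(1/1.16) = 5.74542371
eta_v = 1 - 0.03 * (5.74542371 - 1)
eta_v = 0.8576

0.8576


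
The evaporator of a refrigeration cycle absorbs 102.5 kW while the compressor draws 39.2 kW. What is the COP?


COP = Q_evap / W
COP = 102.5 / 39.2
COP = 2.615

2.615


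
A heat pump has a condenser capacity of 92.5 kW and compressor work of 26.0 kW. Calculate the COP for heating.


COP_hp = Q_cond / W
COP_hp = 92.5 / 26.0
COP_hp = 3.558

3.558


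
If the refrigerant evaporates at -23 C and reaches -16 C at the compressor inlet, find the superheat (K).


Superheat = T_suction - T_evap
Superheat = -16 - (-23)
Superheat = 7 K

7


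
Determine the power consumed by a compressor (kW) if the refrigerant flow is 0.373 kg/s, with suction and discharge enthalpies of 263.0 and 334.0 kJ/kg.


dh = 334.0 - 263.0 = 71.0 kJ/kg
W = m_dot * dh = 0.373 * 71.0 = 26.48 kW

26.48


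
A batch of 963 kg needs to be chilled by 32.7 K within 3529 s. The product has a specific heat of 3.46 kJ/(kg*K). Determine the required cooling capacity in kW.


Q = m * cp * dT / t
Q = 963 * 3.46 * 32.7 / 3529
Q = 30.874 kW

30.874


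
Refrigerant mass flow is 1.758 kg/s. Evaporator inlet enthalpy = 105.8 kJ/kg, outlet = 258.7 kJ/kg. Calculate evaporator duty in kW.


dh = 258.7 - 105.8 = 152.9 kJ/kg
Q_evap = m_dot * dh = 1.758 * 152.9
Q_evap = 268.8 kW

268.8
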